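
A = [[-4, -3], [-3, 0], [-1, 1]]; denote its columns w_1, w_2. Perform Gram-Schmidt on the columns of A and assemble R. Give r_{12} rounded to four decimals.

q_1 = w_1/‖w_1‖ = (-4, -3, -1)/5.0990 = (-0.7845, -0.5883, -0.1961).
r_{12} = q_1·w_2 = 2.1573.

r_{12} = 2.1573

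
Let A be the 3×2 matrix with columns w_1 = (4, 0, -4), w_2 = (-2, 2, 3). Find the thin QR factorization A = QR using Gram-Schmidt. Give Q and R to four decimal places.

q_1 = w_1/‖w_1‖ = (4, 0, -4)/5.6569 = (0.7071, 0.0000, -0.7071).
r_{12} = q_1·w_2 = -3.5355.
u_2 = w_2 + 3.5355·q_1 = (0.5000, 2.0000, 0.5000).
‖u_2‖ = 2.1213, so q_2 = (0.2357, 0.9428, 0.2357).

Q = [[0.7071, 0.2357], [0.0000, 0.9428], [-0.7071, 0.2357]], R = [[5.6569, -3.5355], [0.0000, 2.1213]]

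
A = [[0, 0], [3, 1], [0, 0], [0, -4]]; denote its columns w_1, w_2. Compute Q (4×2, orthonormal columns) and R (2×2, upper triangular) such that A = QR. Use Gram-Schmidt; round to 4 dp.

w_1 = (0, 3, 0, 0); ‖w_1‖ = 3.0000, so q_1 = (0.0000, 1.0000, 0.0000, 0.0000).
q_1·w_2 = 0.0000·0 + 1.0000·1 + 0.0000·0 + 0.0000·(-4) = 1.0000.
u_2 = w_2 − 1.0000·q_1 = (0.0000, 0.0000, 0.0000, -4.0000).
‖u_2‖ = 4.0000, so q_2 = (0.0000, 0.0000, 0.0000, -1.0000).

Q = [[0.0000, 0.0000], [1.0000, 0.0000], [0.0000, 0.0000], [0.0000, -1.0000]], R = [[3.0000, 1.0000], [0.0000, 4.0000]]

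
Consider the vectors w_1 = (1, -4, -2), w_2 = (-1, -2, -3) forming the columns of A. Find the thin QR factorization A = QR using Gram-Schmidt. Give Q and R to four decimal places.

Q = [[0.2182, -0.6636], [-0.8729, 0.1952], [-0.4364, -0.7222]], R = [[4.5826, 2.8368], [0.0000, 2.4398]]

w_1 = (1, -4, -2); ‖w_1‖ = 4.5826, so e_1 = (0.2182, -0.8729, -0.4364).
e_1·w_2 = 0.2182·(-1) + (-0.8729)·(-2) + (-0.4364)·(-3) = 2.8368.
u_2 = w_2 − 2.8368·e_1 = (-1.6190, 0.4762, -1.7619).
‖u_2‖ = 2.4398, so e_2 = (-0.6636, 0.1952, -0.7222).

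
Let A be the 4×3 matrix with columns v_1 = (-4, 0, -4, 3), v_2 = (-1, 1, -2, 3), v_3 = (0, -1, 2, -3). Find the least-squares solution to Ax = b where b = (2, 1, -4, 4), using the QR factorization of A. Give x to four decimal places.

x = (0.5738, -4.2951, -5.0984)

q_1 = v_1/‖v_1‖ = (-4, 0, -4, 3)/6.4031 = (-0.6247, 0.0000, -0.6247, 0.4685).
r_{12} = q_1·v_2 = 3.2796.
u_2 = v_2 − 3.2796·q_1 = (1.0488, 1.0000, 0.0488, 1.4634).
‖u_2‖ = 2.0601, so q_2 = (0.5091, 0.4854, 0.0237, 0.7104).
r_{13} = q_1·v_3 = -2.6550; r_{23} = q_2·v_3 = -2.5692.
u_3 = v_3 + 2.6550·q_1 + 2.5692·q_2 = (-0.3506, 0.2471, 0.4023, 0.0690).
‖u_3‖ = 0.5921, so q_3 = (-0.5921, 0.4174, 0.6795, 0.1165).
Qᵀb = (3.1235, 4.2504, -3.0187).
Back-substitute: x_3 = -3.0187/0.5921 = -5.0984.
x_2 = (4.2504 + 2.5692·(-5.0984))/2.0601 = -4.2951.
x_1 = (3.1235 − 3.2796·(-4.2951) + 2.6550·(-5.0984))/6.4031 = 0.5738.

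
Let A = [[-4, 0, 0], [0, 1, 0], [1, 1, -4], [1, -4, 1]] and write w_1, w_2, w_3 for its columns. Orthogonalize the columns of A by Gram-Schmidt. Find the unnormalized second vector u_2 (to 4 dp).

q_1 = w_1/‖w_1‖ = (-4, 0, 1, 1)/4.2426 = (-0.9428, 0.0000, 0.2357, 0.2357).
r_{12} = q_1·w_2 = -0.7071.
u_2 = w_2 + 0.7071·q_1 = (-0.6667, 1.0000, 1.1667, -3.8333).

u_2 = (-0.6667, 1.0000, 1.1667, -3.8333)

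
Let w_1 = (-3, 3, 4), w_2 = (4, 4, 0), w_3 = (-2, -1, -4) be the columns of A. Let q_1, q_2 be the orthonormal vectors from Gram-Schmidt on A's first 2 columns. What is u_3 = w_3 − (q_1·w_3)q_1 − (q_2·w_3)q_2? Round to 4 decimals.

w_1 = (-3, 3, 4); ‖w_1‖ = 5.8310, so q_1 = (-0.5145, 0.5145, 0.6860).
q_1·w_2 = (-0.5145)·4 + 0.5145·4 + 0.6860·0 = 0.0000.
u_2 = w_2 + 0.0000·q_1 = (4.0000, 4.0000, 0.0000).
‖u_2‖ = 5.6569, so q_2 = (0.7071, 0.7071, 0.0000).
q_1·w_3 = (-0.5145)·(-2) + 0.5145·(-1) + 0.6860·(-4) = -2.2295; q_2·w_3 = 0.7071·(-2) + 0.7071·(-1) + 0.0000·(-4) = -2.1213.
u_3 = w_3 + 2.2295·q_1 + 2.1213·q_2 = (-1.6471, 1.6471, -2.4706).

u_3 = (-1.6471, 1.6471, -2.4706)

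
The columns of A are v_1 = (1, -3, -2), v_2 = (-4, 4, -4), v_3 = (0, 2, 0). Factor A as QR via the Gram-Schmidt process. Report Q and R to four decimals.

Q = [[0.2673, -0.5203, 0.8111], [-0.8018, 0.3468, 0.4867], [-0.5345, -0.7804, -0.3244]], R = [[3.7417, -2.1381, -1.6036], [0.0000, 6.5900, 0.6937], [0.0000, 0.0000, 0.9733]]

q_1 = v_1/‖v_1‖ = (1, -3, -2)/3.7417 = (0.2673, -0.8018, -0.5345).
r_{12} = q_1·v_2 = -2.1381.
u_2 = v_2 + 2.1381·q_1 = (-3.4286, 2.2857, -5.1429).
‖u_2‖ = 6.5900, so q_2 = (-0.5203, 0.3468, -0.7804).
r_{13} = q_1·v_3 = -1.6036; r_{23} = q_2·v_3 = 0.6937.
u_3 = v_3 + 1.6036·q_1 − 0.6937·q_2 = (0.7895, 0.4737, -0.3158).
‖u_3‖ = 0.9733, so q_3 = (0.8111, 0.4867, -0.3244).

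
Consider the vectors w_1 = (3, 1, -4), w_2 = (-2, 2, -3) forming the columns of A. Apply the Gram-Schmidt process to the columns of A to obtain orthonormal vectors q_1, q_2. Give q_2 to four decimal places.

q_2 = (-0.7666, 0.4438, -0.4640)

w_1 = (3, 1, -4); ‖w_1‖ = 5.0990, so q_1 = (0.5883, 0.1961, -0.7845).
q_1·w_2 = 0.5883·(-2) + 0.1961·2 + (-0.7845)·(-3) = 1.5689.
u_2 = w_2 − 1.5689·q_1 = (-2.9231, 1.6923, -1.7692).
‖u_2‖ = 3.8129, so q_2 = (-0.7666, 0.4438, -0.4640).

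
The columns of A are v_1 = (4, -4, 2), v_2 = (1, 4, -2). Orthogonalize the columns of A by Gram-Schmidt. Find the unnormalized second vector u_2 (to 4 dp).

e_1 = v_1/‖v_1‖ = (4, -4, 2)/6.0000 = (0.6667, -0.6667, 0.3333).
r_{12} = e_1·v_2 = -2.6667.
u_2 = v_2 + 2.6667·e_1 = (2.7778, 2.2222, -1.1111).

u_2 = (2.7778, 2.2222, -1.1111)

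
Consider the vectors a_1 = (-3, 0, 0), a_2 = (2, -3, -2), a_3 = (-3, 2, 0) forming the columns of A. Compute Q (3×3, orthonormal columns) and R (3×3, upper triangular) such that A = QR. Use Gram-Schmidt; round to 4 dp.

Q = [[-1.0000, 0.0000, 0.0000], [0.0000, -0.8321, 0.5547], [0.0000, -0.5547, -0.8321]], R = [[3.0000, -2.0000, 3.0000], [0.0000, 3.6056, -1.6641], [0.0000, 0.0000, 1.1094]]

a_1 = (-3, 0, 0); ‖a_1‖ = 3.0000, so e_1 = (-1.0000, 0.0000, 0.0000).
e_1·a_2 = (-1.0000)·2 + 0.0000·(-3) + 0.0000·(-2) = -2.0000.
u_2 = a_2 + 2.0000·e_1 = (0.0000, -3.0000, -2.0000).
‖u_2‖ = 3.6056, so e_2 = (0.0000, -0.8321, -0.5547).
e_1·a_3 = (-1.0000)·(-3) + 0.0000·2 + 0.0000·0 = 3.0000; e_2·a_3 = 0.0000·(-3) + (-0.8321)·2 + (-0.5547)·0 = -1.6641.
u_3 = a_3 − 3.0000·e_1 + 1.6641·e_2 = (0.0000, 0.6154, -0.9231).
‖u_3‖ = 1.1094, so e_3 = (0.0000, 0.5547, -0.8321).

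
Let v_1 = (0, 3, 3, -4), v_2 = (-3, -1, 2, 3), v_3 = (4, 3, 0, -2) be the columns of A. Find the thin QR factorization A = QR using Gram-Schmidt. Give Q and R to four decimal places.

Q = [[0.0000, -0.6607, 0.5921], [0.5145, -0.0453, 0.4944], [0.5145, 0.6154, 0.2725], [-0.6860, 0.4275, 0.5752]], R = [[5.8310, -1.5435, 2.9155], [0.0000, 4.5407, -3.6338], [0.0000, 0.0000, 2.7010]]

q_1 = v_1/‖v_1‖ = (0, 3, 3, -4)/5.8310 = (0.0000, 0.5145, 0.5145, -0.6860).
r_{12} = q_1·v_2 = -1.5435.
u_2 = v_2 + 1.5435·q_1 = (-3.0000, -0.2059, 2.7941, 1.9412).
‖u_2‖ = 4.5407, so q_2 = (-0.6607, -0.0453, 0.6154, 0.4275).
r_{13} = q_1·v_3 = 2.9155; r_{23} = q_2·v_3 = -3.6338.
u_3 = v_3 − 2.9155·q_1 + 3.6338·q_2 = (1.5991, 1.3352, 0.7361, 1.5535).
‖u_3‖ = 2.7010, so q_3 = (0.5921, 0.4944, 0.2725, 0.5752).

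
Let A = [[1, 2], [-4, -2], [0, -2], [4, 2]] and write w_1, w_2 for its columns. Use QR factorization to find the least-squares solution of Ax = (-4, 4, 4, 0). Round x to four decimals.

x = (0.5490, -2.1176)

w_1 = (1, -4, 0, 4); ‖w_1‖ = 5.7446, so q_1 = (0.1741, -0.6963, 0.0000, 0.6963).
q_1·w_2 = 0.1741·2 + (-0.6963)·(-2) + 0.0000·(-2) + 0.6963·2 = 3.1334.
u_2 = w_2 − 3.1334·q_1 = (1.4545, 0.1818, -2.0000, -0.1818).
‖u_2‖ = 2.4863, so q_2 = (0.5850, 0.0731, -0.8044, -0.0731).
Qᵀb = (-3.4816, -5.2652).
Back-substitute: x_2 = -5.2652/2.4863 = -2.1176.
x_1 = (-3.4816 − 3.1334·(-2.1176))/5.7446 = 0.5490.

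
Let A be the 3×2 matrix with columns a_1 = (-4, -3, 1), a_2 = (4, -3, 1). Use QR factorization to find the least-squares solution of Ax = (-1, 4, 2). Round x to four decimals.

x = (-0.3750, -0.6250)

a_1 = (-4, -3, 1); ‖a_1‖ = 5.0990, so q_1 = (-0.7845, -0.5883, 0.1961).
q_1·a_2 = (-0.7845)·4 + (-0.5883)·(-3) + 0.1961·1 = -1.1767.
u_2 = a_2 + 1.1767·q_1 = (3.0769, -3.6923, 1.2308).
‖u_2‖ = 4.9614, so q_2 = (0.6202, -0.7442, 0.2481).
Qᵀb = (-1.1767, -3.1009).
Back-substitute: x_2 = -3.1009/4.9614 = -0.6250.
x_1 = (-1.1767 + 1.1767·(-0.6250))/5.0990 = -0.3750.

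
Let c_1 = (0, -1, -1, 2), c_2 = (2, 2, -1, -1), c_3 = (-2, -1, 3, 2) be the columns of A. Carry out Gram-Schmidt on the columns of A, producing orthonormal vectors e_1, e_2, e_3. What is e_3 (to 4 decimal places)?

c_1 = (0, -1, -1, 2); ‖c_1‖ = 2.4495, so e_1 = (0.0000, -0.4082, -0.4082, 0.8165).
e_1·c_2 = 0.0000·2 + (-0.4082)·2 + (-0.4082)·(-1) + 0.8165·(-1) = -1.2247.
u_2 = c_2 + 1.2247·e_1 = (2.0000, 1.5000, -1.5000, 0.0000).
‖u_2‖ = 2.9155, so e_2 = (0.6860, 0.5145, -0.5145, 0.0000).
e_1·c_3 = 0.0000·(-2) + (-0.4082)·(-1) + (-0.4082)·3 + 0.8165·2 = 0.8165; e_2·c_3 = 0.6860·(-2) + 0.5145·(-1) + (-0.5145)·3 + 0.0000·2 = -3.4300.
u_3 = c_3 − 0.8165·e_1 + 3.4300·e_2 = (0.3529, 1.0980, 1.5686, 1.3333).
‖u_3‖ = 2.3598, so e_3 = (0.1496, 0.4653, 0.6647, 0.5650).

e_3 = (0.1496, 0.4653, 0.6647, 0.5650)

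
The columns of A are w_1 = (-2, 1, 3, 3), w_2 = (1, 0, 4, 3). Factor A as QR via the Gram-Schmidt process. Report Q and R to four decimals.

w_1 = (-2, 1, 3, 3); ‖w_1‖ = 4.7958, so e_1 = (-0.4170, 0.2085, 0.6255, 0.6255).
e_1·w_2 = (-0.4170)·1 + 0.2085·0 + 0.6255·4 + 0.6255·3 = 3.9618.
u_2 = w_2 − 3.9618·e_1 = (2.6522, -0.8261, 1.5217, 0.5217).
‖u_2‖ = 3.2100, so e_2 = (0.8262, -0.2573, 0.4741, 0.1625).

Q = [[-0.4170, 0.8262], [0.2085, -0.2573], [0.6255, 0.4741], [0.6255, 0.1625]], R = [[4.7958, 3.9618], [0.0000, 3.2100]]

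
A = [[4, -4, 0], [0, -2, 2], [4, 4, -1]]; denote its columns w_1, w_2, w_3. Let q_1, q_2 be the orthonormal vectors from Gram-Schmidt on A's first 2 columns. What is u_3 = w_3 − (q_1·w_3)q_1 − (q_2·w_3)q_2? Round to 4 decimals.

w_1 = (4, 0, 4); ‖w_1‖ = 5.6569, so q_1 = (0.7071, 0.0000, 0.7071).
q_1·w_2 = 0.7071·(-4) + 0.0000·(-2) + 0.7071·4 = 0.0000.
u_2 = w_2 + 0.0000·q_1 = (-4.0000, -2.0000, 4.0000).
‖u_2‖ = 6.0000, so q_2 = (-0.6667, -0.3333, 0.6667).
q_1·w_3 = 0.7071·0 + 0.0000·2 + 0.7071·(-1) = -0.7071; q_2·w_3 = (-0.6667)·0 + (-0.3333)·2 + 0.6667·(-1) = -1.3333.
u_3 = w_3 + 0.7071·q_1 + 1.3333·q_2 = (-0.3889, 1.5556, 0.3889).

u_3 = (-0.3889, 1.5556, 0.3889)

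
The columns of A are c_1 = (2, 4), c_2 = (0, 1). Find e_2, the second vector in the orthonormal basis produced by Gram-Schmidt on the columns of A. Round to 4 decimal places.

c_1 = (2, 4); ‖c_1‖ = 4.4721, so e_1 = (0.4472, 0.8944).
e_1·c_2 = 0.4472·0 + 0.8944·1 = 0.8944.
u_2 = c_2 − 0.8944·e_1 = (-0.4000, 0.2000).
‖u_2‖ = 0.4472, so e_2 = (-0.8944, 0.4472).

e_2 = (-0.8944, 0.4472)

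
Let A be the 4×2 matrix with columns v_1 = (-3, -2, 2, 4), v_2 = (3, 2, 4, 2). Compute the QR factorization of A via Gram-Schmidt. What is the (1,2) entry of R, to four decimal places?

v_1 = (-3, -2, 2, 4); ‖v_1‖ = 5.7446, so e_1 = (-0.5222, -0.3482, 0.3482, 0.6963).
r_{12} = e_1·v_2 = 0.5222.

r_{12} = 0.5222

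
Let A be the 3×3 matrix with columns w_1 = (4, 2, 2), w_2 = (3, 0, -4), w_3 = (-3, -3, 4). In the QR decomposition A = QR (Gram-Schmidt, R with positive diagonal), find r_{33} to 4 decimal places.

r_{33} = 2.7311

w_1 = (4, 2, 2); ‖w_1‖ = 4.8990, so e_1 = (0.8165, 0.4082, 0.4082).
e_1·w_2 = 0.8165·3 + 0.4082·0 + 0.4082·(-4) = 0.8165.
u_2 = w_2 − 0.8165·e_1 = (2.3333, -0.3333, -4.3333).
‖u_2‖ = 4.9329, so e_2 = (0.4730, -0.0676, -0.8785).
e_1·w_3 = 0.8165·(-3) + 0.4082·(-3) + 0.4082·4 = -2.0412; e_2·w_3 = 0.4730·(-3) + (-0.0676)·(-3) + (-0.8785)·4 = -4.7302.
u_3 = w_3 + 2.0412·e_1 + 4.7302·e_2 = (0.9041, -2.4863, 0.6781).
r_{33} = ‖u_3‖ = 2.7311.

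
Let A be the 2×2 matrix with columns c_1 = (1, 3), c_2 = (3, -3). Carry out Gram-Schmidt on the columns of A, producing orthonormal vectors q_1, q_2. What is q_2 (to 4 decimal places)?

c_1 = (1, 3); ‖c_1‖ = 3.1623, so q_1 = (0.3162, 0.9487).
q_1·c_2 = 0.3162·3 + 0.9487·(-3) = -1.8974.
u_2 = c_2 + 1.8974·q_1 = (3.6000, -1.2000).
‖u_2‖ = 3.7947, so q_2 = (0.9487, -0.3162).

q_2 = (0.9487, -0.3162)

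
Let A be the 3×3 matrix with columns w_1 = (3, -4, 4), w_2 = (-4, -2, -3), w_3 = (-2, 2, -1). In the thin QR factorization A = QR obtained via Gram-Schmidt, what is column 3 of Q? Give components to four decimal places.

q_3 = (-0.6548, 0.2292, 0.7202)

w_1 = (3, -4, 4); ‖w_1‖ = 6.4031, so q_1 = (0.4685, -0.6247, 0.6247).
q_1·w_2 = 0.4685·(-4) + (-0.6247)·(-2) + 0.6247·(-3) = -2.4988.
u_2 = w_2 + 2.4988·q_1 = (-2.8293, -3.5610, -1.4390).
‖u_2‖ = 4.7703, so q_2 = (-0.5931, -0.7465, -0.3017).
q_1·w_3 = 0.4685·(-2) + (-0.6247)·2 + 0.6247·(-1) = -2.8111; q_2·w_3 = (-0.5931)·(-2) + (-0.7465)·2 + (-0.3017)·(-1) = -0.0051.
u_3 = w_3 + 2.8111·q_1 + 0.0051·q_2 = (-0.6860, 0.2401, 0.7546).
‖u_3‖ = 1.0476, so q_3 = (-0.6548, 0.2292, 0.7202).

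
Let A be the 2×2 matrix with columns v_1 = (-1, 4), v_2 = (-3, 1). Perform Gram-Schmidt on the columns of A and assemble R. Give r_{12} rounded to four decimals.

r_{12} = 1.6977

v_1 = (-1, 4); ‖v_1‖ = 4.1231, so e_1 = (-0.2425, 0.9701).
r_{12} = e_1·v_2 = 1.6977.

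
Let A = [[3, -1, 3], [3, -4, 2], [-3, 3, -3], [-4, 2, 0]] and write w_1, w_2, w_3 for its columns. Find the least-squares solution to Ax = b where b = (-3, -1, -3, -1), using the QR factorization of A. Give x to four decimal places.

x = (-0.2275, -0.6883, -0.4685)

e_1 = w_1/‖w_1‖ = (3, 3, -3, -4)/6.5574 = (0.4575, 0.4575, -0.4575, -0.6100).
r_{12} = e_1·w_2 = -4.8800.
u_2 = w_2 + 4.8800·e_1 = (1.2326, -1.7674, 0.7674, -0.9767).
‖u_2‖ = 2.4872, so e_2 = (0.4956, -0.7106, 0.3086, -0.3927).
r_{13} = e_1·w_3 = 3.6600; r_{23} = e_2·w_3 = -0.8602.
u_3 = w_3 − 3.6600·e_1 + 0.8602·e_2 = (1.7519, -0.2857, -1.0602, 1.8947).
‖u_3‖ = 2.8044, so e_3 = (0.6247, -0.1019, -0.3780, 0.6756).
Qᵀb = (0.1525, -1.3090, -1.3137).
Back-substitute: x_3 = -1.3137/2.8044 = -0.4685.
x_2 = (-1.3090 + 0.8602·(-0.4685))/2.4872 = -0.6883.
x_1 = (0.1525 + 4.8800·(-0.6883) − 3.6600·(-0.4685))/6.5574 = -0.2275.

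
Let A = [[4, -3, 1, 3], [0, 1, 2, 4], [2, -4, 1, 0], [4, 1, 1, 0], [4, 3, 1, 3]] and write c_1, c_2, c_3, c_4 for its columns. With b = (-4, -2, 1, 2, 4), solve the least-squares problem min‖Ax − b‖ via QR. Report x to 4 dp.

c_1 = (4, 0, 2, 4, 4); ‖c_1‖ = 7.2111, so q_1 = (0.5547, 0.0000, 0.2774, 0.5547, 0.5547).
q_1·c_2 = 0.5547·(-3) + 0.0000·1 + 0.2774·(-4) + 0.5547·1 + 0.5547·3 = -0.5547.
u_2 = c_2 + 0.5547·q_1 = (-2.6923, 1.0000, -3.8462, 1.3077, 3.3077).
‖u_2‖ = 5.9743, so q_2 = (-0.4506, 0.1674, -0.6438, 0.2189, 0.5537).
q_1·c_3 = 0.5547·1 + 0.0000·2 + 0.2774·1 + 0.5547·1 + 0.5547·1 = 1.9415; q_2·c_3 = (-0.4506)·1 + 0.1674·2 + (-0.6438)·1 + 0.2189·1 + 0.5537·1 = 0.0129.
u_3 = c_3 − 1.9415·q_1 − 0.0129·q_2 = (-0.0711, 1.9978, 0.4698, -0.0797, -0.0841).
‖u_3‖ = 2.0568, so q_3 = (-0.0346, 0.9713, 0.2284, -0.0388, -0.0409).
q_1·c_4 = 0.5547·3 + 0.0000·4 + 0.2774·0 + 0.5547·0 + 0.5547·3 = 3.3282; q_2·c_4 = (-0.4506)·3 + 0.1674·4 + (-0.6438)·0 + 0.2189·0 + 0.5537·3 = 0.9785; q_3·c_4 = (-0.0346)·3 + 0.9713·4 + 0.2284·0 + (-0.0388)·0 + (-0.0409)·3 = 3.6589.
u_4 = c_4 − 3.3282·q_1 − 0.9785·q_2 − 3.6589·q_3 = (1.7213, 0.2822, -1.1289, -1.9185, 0.7616).
‖u_4‖ = 2.9288, so q_4 = (0.5877, 0.0964, -0.3854, -0.6551, 0.2600).
Qᵀb = (1.3868, 3.4764, -1.8169, -3.1991).
Back-substitute: x_4 = -3.1991/2.9288 = -1.0923.
x_3 = (-1.8169 − 3.6589·(-1.0923))/2.0568 = 1.0597.
x_2 = (3.4764 − 0.0129·1.0597 − 0.9785·(-1.0923))/5.9743 = 0.7585.
x_1 = (1.3868 + 0.5547·0.7585 − 1.9415·1.0597 − 3.3282·(-1.0923))/7.2111 = 0.4695.

x = (0.4695, 0.7585, 1.0597, -1.0923)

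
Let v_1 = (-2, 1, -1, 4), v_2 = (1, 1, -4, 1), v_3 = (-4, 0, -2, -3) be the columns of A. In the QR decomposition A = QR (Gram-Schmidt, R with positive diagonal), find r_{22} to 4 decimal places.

v_1 = (-2, 1, -1, 4); ‖v_1‖ = 4.6904, so e_1 = (-0.4264, 0.2132, -0.2132, 0.8528).
e_1·v_2 = (-0.4264)·1 + 0.2132·1 + (-0.2132)·(-4) + 0.8528·1 = 1.4924.
u_2 = v_2 − 1.4924·e_1 = (1.6364, 0.6818, -3.6818, -0.2727).
r_{22} = ‖u_2‖ = 4.0955.

r_{22} = 4.0955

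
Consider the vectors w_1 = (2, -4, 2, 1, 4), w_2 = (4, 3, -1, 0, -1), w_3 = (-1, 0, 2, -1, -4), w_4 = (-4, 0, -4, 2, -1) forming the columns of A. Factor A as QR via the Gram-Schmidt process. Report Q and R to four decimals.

w_1 = (2, -4, 2, 1, 4); ‖w_1‖ = 6.4031, so e_1 = (0.3123, -0.6247, 0.3123, 0.1562, 0.6247).
e_1·w_2 = 0.3123·4 + (-0.6247)·3 + 0.3123·(-1) + 0.1562·0 + 0.6247·(-1) = -1.5617.
u_2 = w_2 + 1.5617·e_1 = (4.4878, 2.0244, -0.5122, 0.2439, -0.0244).
‖u_2‖ = 4.9559, so e_2 = (0.9055, 0.4085, -0.1034, 0.0492, -0.0049).
e_1·w_3 = 0.3123·(-1) + (-0.6247)·0 + 0.3123·2 + 0.1562·(-1) + 0.6247·(-4) = -2.3426; e_2·w_3 = 0.9055·(-1) + 0.4085·0 + (-0.1034)·2 + 0.0492·(-1) + (-0.0049)·(-4) = -1.1418.
u_3 = w_3 + 2.3426·e_1 + 1.1418·e_2 = (0.7656, -0.9970, 2.6137, -0.5780, -2.5422).
‖u_3‖ = 3.8998, so e_3 = (0.1963, -0.2557, 0.6702, -0.1482, -0.6519).
e_1·w_4 = 0.3123·(-4) + (-0.6247)·0 + 0.3123·(-4) + 0.1562·2 + 0.6247·(-1) = -2.8111; e_2·w_4 = 0.9055·(-4) + 0.4085·0 + (-0.1034)·(-4) + 0.0492·2 + (-0.0049)·(-1) = -3.1054; e_3·w_4 = 0.1963·(-4) + (-0.2557)·0 + 0.6702·(-4) + (-0.1482)·2 + (-0.6519)·(-1) = -3.1107.
u_4 = w_4 + 2.8111·e_1 + 3.1054·e_2 + 3.1107·e_3 = (0.3009, -1.2829, -1.3581, 2.1309, -1.2870).
‖u_4‖ = 3.1269, so e_4 = (0.0962, -0.4103, -0.4343, 0.6815, -0.4116).

Q = [[0.3123, 0.9055, 0.1963, 0.0962], [-0.6247, 0.4085, -0.2557, -0.4103], [0.3123, -0.1034, 0.6702, -0.4343], [0.1562, 0.0492, -0.1482, 0.6815], [0.6247, -0.0049, -0.6519, -0.4116]], R = [[6.4031, -1.5617, -2.3426, -2.8111], [0.0000, 4.9559, -1.1418, -3.1054], [0.0000, 0.0000, 3.8998, -3.1107], [0.0000, 0.0000, 0.0000, 3.1269]]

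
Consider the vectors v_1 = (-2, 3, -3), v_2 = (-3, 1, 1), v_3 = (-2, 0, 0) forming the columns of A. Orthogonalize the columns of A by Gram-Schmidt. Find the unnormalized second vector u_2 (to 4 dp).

u_2 = (-2.4545, 0.1818, 1.8182)

v_1 = (-2, 3, -3); ‖v_1‖ = 4.6904, so e_1 = (-0.4264, 0.6396, -0.6396).
e_1·v_2 = (-0.4264)·(-3) + 0.6396·1 + (-0.6396)·1 = 1.2792.
u_2 = v_2 − 1.2792·e_1 = (-2.4545, 0.1818, 1.8182).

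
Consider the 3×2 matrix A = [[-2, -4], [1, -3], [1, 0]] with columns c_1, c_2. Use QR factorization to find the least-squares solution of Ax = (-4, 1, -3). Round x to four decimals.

q_1 = c_1/‖c_1‖ = (-2, 1, 1)/2.4495 = (-0.8165, 0.4082, 0.4082).
r_{12} = q_1·c_2 = 2.0412.
u_2 = c_2 − 2.0412·q_1 = (-2.3333, -3.8333, -0.8333).
‖u_2‖ = 4.5644, so q_2 = (-0.5112, -0.8398, -0.1826).
Qᵀb = (2.4495, 1.7527).
Back-substitute: x_2 = 1.7527/4.5644 = 0.3840.
x_1 = (2.4495 − 2.0412·0.3840)/2.4495 = 0.6800.

x = (0.6800, 0.3840)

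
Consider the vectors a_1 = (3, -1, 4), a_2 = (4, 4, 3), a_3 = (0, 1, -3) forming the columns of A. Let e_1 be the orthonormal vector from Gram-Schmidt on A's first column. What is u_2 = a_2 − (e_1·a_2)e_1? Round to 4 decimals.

u_2 = (1.6923, 4.7692, -0.0769)

e_1 = a_1/‖a_1‖ = (3, -1, 4)/5.0990 = (0.5883, -0.1961, 0.7845).
r_{12} = e_1·a_2 = 3.9223.
u_2 = a_2 − 3.9223·e_1 = (1.6923, 4.7692, -0.0769).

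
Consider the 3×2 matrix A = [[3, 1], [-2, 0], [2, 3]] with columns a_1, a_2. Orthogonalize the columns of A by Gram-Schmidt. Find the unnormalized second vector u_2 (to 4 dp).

u_2 = (-0.5882, 1.0588, 1.9412)

a_1 = (3, -2, 2); ‖a_1‖ = 4.1231, so q_1 = (0.7276, -0.4851, 0.4851).
q_1·a_2 = 0.7276·1 + (-0.4851)·0 + 0.4851·3 = 2.1828.
u_2 = a_2 − 2.1828·q_1 = (-0.5882, 1.0588, 1.9412).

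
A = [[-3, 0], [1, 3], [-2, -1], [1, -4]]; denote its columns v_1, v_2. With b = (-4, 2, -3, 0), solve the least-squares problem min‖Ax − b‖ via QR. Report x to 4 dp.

x = (1.3136, 0.2956)

v_1 = (-3, 1, -2, 1); ‖v_1‖ = 3.8730, so e_1 = (-0.7746, 0.2582, -0.5164, 0.2582).
e_1·v_2 = (-0.7746)·0 + 0.2582·3 + (-0.5164)·(-1) + 0.2582·(-4) = 0.2582.
u_2 = v_2 − 0.2582·e_1 = (0.2000, 2.9333, -0.8667, -4.0667).
‖u_2‖ = 5.0925, so e_2 = (0.0393, 0.5760, -0.1702, -0.7986).
Qᵀb = (5.1640, 1.5055).
Back-substitute: x_2 = 1.5055/5.0925 = 0.2956.
x_1 = (5.1640 − 0.2582·0.2956)/3.8730 = 1.3136.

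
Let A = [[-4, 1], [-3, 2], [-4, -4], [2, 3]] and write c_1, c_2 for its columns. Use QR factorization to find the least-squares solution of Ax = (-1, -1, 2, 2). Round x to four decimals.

x = (0.1244, -0.2164)

c_1 = (-4, -3, -4, 2); ‖c_1‖ = 6.7082, so e_1 = (-0.5963, -0.4472, -0.5963, 0.2981).
e_1·c_2 = (-0.5963)·1 + (-0.4472)·2 + (-0.5963)·(-4) + 0.2981·3 = 1.7889.
u_2 = c_2 − 1.7889·e_1 = (2.0667, 2.8000, -2.9333, 2.4667).
‖u_2‖ = 5.1769, so e_2 = (0.3992, 0.5409, -0.5666, 0.4765).
Qᵀb = (0.4472, -1.1204).
Back-substitute: x_2 = -1.1204/5.1769 = -0.2164.
x_1 = (0.4472 − 1.7889·(-0.2164))/6.7082 = 0.1244.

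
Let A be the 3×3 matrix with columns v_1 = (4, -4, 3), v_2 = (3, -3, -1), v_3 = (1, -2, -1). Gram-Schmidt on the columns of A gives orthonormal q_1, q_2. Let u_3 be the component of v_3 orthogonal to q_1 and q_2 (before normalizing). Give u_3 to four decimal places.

u_3 = (-0.5000, -0.5000, 0.0000)

q_1 = v_1/‖v_1‖ = (4, -4, 3)/6.4031 = (0.6247, -0.6247, 0.4685).
r_{12} = q_1·v_2 = 3.2796.
u_2 = v_2 − 3.2796·q_1 = (0.9512, -0.9512, -2.5366).
‖u_2‖ = 2.8712, so q_2 = (0.3313, -0.3313, -0.8835).
r_{13} = q_1·v_3 = 1.4056; r_{23} = q_2·v_3 = 1.8773.
u_3 = v_3 − 1.4056·q_1 − 1.8773·q_2 = (-0.5000, -0.5000, 0.0000).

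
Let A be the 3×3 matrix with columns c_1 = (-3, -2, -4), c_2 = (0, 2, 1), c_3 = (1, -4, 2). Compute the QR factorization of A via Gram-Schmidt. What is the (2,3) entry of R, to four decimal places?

c_1 = (-3, -2, -4); ‖c_1‖ = 5.3852, so q_1 = (-0.5571, -0.3714, -0.7428).
q_1·c_2 = (-0.5571)·0 + (-0.3714)·2 + (-0.7428)·1 = -1.4856.
u_2 = c_2 + 1.4856·q_1 = (-0.8276, 1.4483, -0.1034).
‖u_2‖ = 1.6713, so q_2 = (-0.4952, 0.8666, -0.0619).
r_{23} = q_2·c_3 = -4.0853.

r_{23} = -4.0853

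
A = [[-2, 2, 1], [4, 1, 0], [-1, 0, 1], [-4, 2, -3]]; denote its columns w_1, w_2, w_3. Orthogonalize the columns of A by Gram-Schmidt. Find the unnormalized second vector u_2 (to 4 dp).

u_2 = (1.5676, 1.8649, -0.2162, 1.1351)

w_1 = (-2, 4, -1, -4); ‖w_1‖ = 6.0828, so q_1 = (-0.3288, 0.6576, -0.1644, -0.6576).
q_1·w_2 = (-0.3288)·2 + 0.6576·1 + (-0.1644)·0 + (-0.6576)·2 = -1.3152.
u_2 = w_2 + 1.3152·q_1 = (1.5676, 1.8649, -0.2162, 1.1351).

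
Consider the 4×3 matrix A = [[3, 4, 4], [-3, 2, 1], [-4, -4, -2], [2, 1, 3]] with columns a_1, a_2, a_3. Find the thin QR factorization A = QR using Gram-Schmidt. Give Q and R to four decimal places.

Q = [[0.4867, 0.4505, 0.3098], [-0.4867, 0.8334, 0.0922], [-0.6489, -0.3153, 0.5487], [0.3244, -0.0563, 0.7710]], R = [[6.1644, 3.8933, 3.7311], [0.0000, 4.6736, 3.0969], [0.0000, 0.0000, 2.5471]]

a_1 = (3, -3, -4, 2); ‖a_1‖ = 6.1644, so q_1 = (0.4867, -0.4867, -0.6489, 0.3244).
q_1·a_2 = 0.4867·4 + (-0.4867)·2 + (-0.6489)·(-4) + 0.3244·1 = 3.8933.
u_2 = a_2 − 3.8933·q_1 = (2.1053, 3.8947, -1.4737, -0.2632).
‖u_2‖ = 4.6736, so q_2 = (0.4505, 0.8334, -0.3153, -0.0563).
q_1·a_3 = 0.4867·4 + (-0.4867)·1 + (-0.6489)·(-2) + 0.3244·3 = 3.7311; q_2·a_3 = 0.4505·4 + 0.8334·1 + (-0.3153)·(-2) + (-0.0563)·3 = 3.0969.
u_3 = a_3 − 3.7311·q_1 − 3.0969·q_2 = (0.7892, 0.2349, 1.3976, 1.9639).
‖u_3‖ = 2.5471, so q_3 = (0.3098, 0.0922, 0.5487, 0.7710).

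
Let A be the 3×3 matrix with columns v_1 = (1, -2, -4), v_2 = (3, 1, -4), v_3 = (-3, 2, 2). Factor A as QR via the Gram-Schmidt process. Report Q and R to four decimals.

q_1 = v_1/‖v_1‖ = (1, -2, -4)/4.5826 = (0.2182, -0.4364, -0.8729).
r_{12} = q_1·v_2 = 3.7097.
u_2 = v_2 − 3.7097·q_1 = (2.1905, 2.6190, -0.7619).
‖u_2‖ = 3.4983, so q_2 = (0.6262, 0.7487, -0.2178).
r_{13} = q_1·v_3 = -3.2733; r_{23} = q_2·v_3 = -0.8167.
u_3 = v_3 + 3.2733·q_1 + 0.8167·q_2 = (-1.7743, 1.1829, -1.0350).
‖u_3‖ = 2.3704, so q_3 = (-0.7485, 0.4990, -0.4366).

Q = [[0.2182, 0.6262, -0.7485], [-0.4364, 0.7487, 0.4990], [-0.8729, -0.2178, -0.4366]], R = [[4.5826, 3.7097, -3.2733], [0.0000, 3.4983, -0.8167], [0.0000, 0.0000, 2.3704]]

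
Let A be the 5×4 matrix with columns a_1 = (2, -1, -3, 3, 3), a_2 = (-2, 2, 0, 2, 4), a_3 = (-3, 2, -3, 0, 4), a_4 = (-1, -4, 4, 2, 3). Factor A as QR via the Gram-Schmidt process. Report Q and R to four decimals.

Q = [[0.3536, -0.5673, -0.3618, -0.3362], [-0.1768, 0.4899, 0.0732, -0.8364], [-0.5303, 0.2321, -0.7537, 0.2222], [0.5303, 0.1805, -0.5412, -0.1652], [0.5303, 0.5931, 0.0531, 0.3327]], R = [[5.6569, 2.1213, 2.2981, 0.8839], [0.0000, 4.8477, 4.3578, 1.6761], [0.0000, 0.0000, 3.7052, -3.8689], [0.0000, 0.0000, 0.0000, 5.2384]]

a_1 = (2, -1, -3, 3, 3); ‖a_1‖ = 5.6569, so q_1 = (0.3536, -0.1768, -0.5303, 0.5303, 0.5303).
q_1·a_2 = 0.3536·(-2) + (-0.1768)·2 + (-0.5303)·0 + 0.5303·2 + 0.5303·4 = 2.1213.
u_2 = a_2 − 2.1213·q_1 = (-2.7500, 2.3750, 1.1250, 0.8750, 2.8750).
‖u_2‖ = 4.8477, so q_2 = (-0.5673, 0.4899, 0.2321, 0.1805, 0.5931).
q_1·a_3 = 0.3536·(-3) + (-0.1768)·2 + (-0.5303)·(-3) + 0.5303·0 + 0.5303·4 = 2.2981; q_2·a_3 = (-0.5673)·(-3) + 0.4899·2 + 0.2321·(-3) + 0.1805·0 + 0.5931·4 = 4.3578.
u_3 = a_3 − 2.2981·q_1 − 4.3578·q_2 = (-1.3404, 0.2713, -2.7926, -2.0053, 0.1968).
‖u_3‖ = 3.7052, so q_3 = (-0.3618, 0.0732, -0.7537, -0.5412, 0.0531).
q_1·a_4 = 0.3536·(-1) + (-0.1768)·(-4) + (-0.5303)·4 + 0.5303·2 + 0.5303·3 = 0.8839; q_2·a_4 = (-0.5673)·(-1) + 0.4899·(-4) + 0.2321·4 + 0.1805·2 + 0.5931·3 = 1.6761; q_3·a_4 = (-0.3618)·(-1) + 0.0732·(-4) + (-0.7537)·4 + (-0.5412)·2 + 0.0531·3 = -3.8689.
u_4 = a_4 − 0.8839·q_1 − 1.6761·q_2 + 3.8689·q_3 = (-1.7613, -4.3816, 1.1639, -0.8652, 1.7427).
‖u_4‖ = 5.2384, so q_4 = (-0.3362, -0.8364, 0.2222, -0.1652, 0.3327).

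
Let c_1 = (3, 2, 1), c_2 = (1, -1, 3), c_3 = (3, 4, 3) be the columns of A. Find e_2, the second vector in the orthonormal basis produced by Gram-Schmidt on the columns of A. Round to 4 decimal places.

e_2 = (0.0455, -0.5005, 0.8645)

c_1 = (3, 2, 1); ‖c_1‖ = 3.7417, so e_1 = (0.8018, 0.5345, 0.2673).
e_1·c_2 = 0.8018·1 + 0.5345·(-1) + 0.2673·3 = 1.0690.
u_2 = c_2 − 1.0690·e_1 = (0.1429, -1.5714, 2.7143).
‖u_2‖ = 3.1396, so e_2 = (0.0455, -0.5005, 0.8645).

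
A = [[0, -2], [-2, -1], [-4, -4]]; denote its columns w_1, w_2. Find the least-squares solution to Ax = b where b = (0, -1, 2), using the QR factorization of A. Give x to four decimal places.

x = (0.0000, -0.3333)

w_1 = (0, -2, -4); ‖w_1‖ = 4.4721, so e_1 = (0.0000, -0.4472, -0.8944).
e_1·w_2 = 0.0000·(-2) + (-0.4472)·(-1) + (-0.8944)·(-4) = 4.0249.
u_2 = w_2 − 4.0249·e_1 = (-2.0000, 0.8000, -0.4000).
‖u_2‖ = 2.1909, so e_2 = (-0.9129, 0.3651, -0.1826).
Qᵀb = (-1.3416, -0.7303).
Back-substitute: x_2 = -0.7303/2.1909 = -0.3333.
x_1 = (-1.3416 − 4.0249·(-0.3333))/4.4721 = 0.0000.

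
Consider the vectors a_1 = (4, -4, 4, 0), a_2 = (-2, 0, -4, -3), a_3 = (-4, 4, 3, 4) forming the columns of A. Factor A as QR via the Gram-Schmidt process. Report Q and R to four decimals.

Q = [[0.5774, 0.0000, -0.7820], [-0.5774, -0.4851, -0.2432], [0.5774, -0.4851, 0.5389], [0.0000, -0.7276, -0.1972]], R = [[6.9282, -3.4641, -2.8868], [0.0000, 4.1231, -6.3059], [0.0000, 0.0000, 2.9836]]

a_1 = (4, -4, 4, 0); ‖a_1‖ = 6.9282, so e_1 = (0.5774, -0.5774, 0.5774, 0.0000).
e_1·a_2 = 0.5774·(-2) + (-0.5774)·0 + 0.5774·(-4) + 0.0000·(-3) = -3.4641.
u_2 = a_2 + 3.4641·e_1 = (0.0000, -2.0000, -2.0000, -3.0000).
‖u_2‖ = 4.1231, so e_2 = (0.0000, -0.4851, -0.4851, -0.7276).
e_1·a_3 = 0.5774·(-4) + (-0.5774)·4 + 0.5774·3 + 0.0000·4 = -2.8868; e_2·a_3 = 0.0000·(-4) + (-0.4851)·4 + (-0.4851)·3 + (-0.7276)·4 = -6.3059.
u_3 = a_3 + 2.8868·e_1 + 6.3059·e_2 = (-2.3333, -0.7255, 1.6078, -0.5882).
‖u_3‖ = 2.9836, so e_3 = (-0.7820, -0.2432, 0.5389, -0.1972).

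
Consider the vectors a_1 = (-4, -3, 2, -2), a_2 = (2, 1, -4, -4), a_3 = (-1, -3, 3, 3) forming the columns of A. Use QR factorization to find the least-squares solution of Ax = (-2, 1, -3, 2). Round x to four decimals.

a_1 = (-4, -3, 2, -2); ‖a_1‖ = 5.7446, so q_1 = (-0.6963, -0.5222, 0.3482, -0.3482).
q_1·a_2 = (-0.6963)·2 + (-0.5222)·1 + 0.3482·(-4) + (-0.3482)·(-4) = -1.9149.
u_2 = a_2 + 1.9149·q_1 = (0.6667, 0.0000, -3.3333, -4.6667).
‖u_2‖ = 5.7735, so q_2 = (0.1155, 0.0000, -0.5774, -0.8083).
q_1·a_3 = (-0.6963)·(-1) + (-0.5222)·(-3) + 0.3482·3 + (-0.3482)·3 = 2.2630; q_2·a_3 = 0.1155·(-1) + 0.0000·(-3) + (-0.5774)·3 + (-0.8083)·3 = -4.2724.
u_3 = a_3 − 2.2630·q_1 + 4.2724·q_2 = (1.0691, -1.8182, -0.2545, 0.3345).
‖u_3‖ = 2.1507, so q_3 = (0.4971, -0.8454, -0.1184, 0.1556).
Qᵀb = (-0.8704, -0.1155, -1.1734).
Back-substitute: x_3 = -1.1734/2.1507 = -0.5456.
x_2 = (-0.1155 + 4.2724·(-0.5456))/5.7735 = -0.4237.
x_1 = (-0.8704 + 1.9149·(-0.4237) − 2.2630·(-0.5456))/5.7446 = -0.0778.

x = (-0.0778, -0.4237, -0.5456)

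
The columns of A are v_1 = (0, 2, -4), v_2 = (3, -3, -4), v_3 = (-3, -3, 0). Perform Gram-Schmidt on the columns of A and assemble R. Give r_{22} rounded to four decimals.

r_{22} = 5.3852

e_1 = v_1/‖v_1‖ = (0, 2, -4)/4.4721 = (0.0000, 0.4472, -0.8944).
r_{12} = e_1·v_2 = 2.2361.
u_2 = v_2 − 2.2361·e_1 = (3.0000, -4.0000, -2.0000).
r_{22} = ‖u_2‖ = 5.3852.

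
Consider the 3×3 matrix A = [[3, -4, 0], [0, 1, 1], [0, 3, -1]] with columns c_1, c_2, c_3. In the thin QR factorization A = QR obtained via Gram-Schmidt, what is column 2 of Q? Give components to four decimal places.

e_2 = (0.0000, 0.3162, 0.9487)

e_1 = c_1/‖c_1‖ = (3, 0, 0)/3.0000 = (1.0000, 0.0000, 0.0000).
r_{12} = e_1·c_2 = -4.0000.
u_2 = c_2 + 4.0000·e_1 = (0.0000, 1.0000, 3.0000).
‖u_2‖ = 3.1623, so e_2 = (0.0000, 0.3162, 0.9487).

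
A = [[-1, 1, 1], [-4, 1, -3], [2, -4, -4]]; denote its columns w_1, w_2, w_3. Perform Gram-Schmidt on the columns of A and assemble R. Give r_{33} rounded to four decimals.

w_1 = (-1, -4, 2); ‖w_1‖ = 4.5826, so e_1 = (-0.2182, -0.8729, 0.4364).
e_1·w_2 = (-0.2182)·1 + (-0.8729)·1 + 0.4364·(-4) = -2.8368.
u_2 = w_2 + 2.8368·e_1 = (0.3810, -1.4762, -2.7619).
‖u_2‖ = 3.1547, so e_2 = (0.1208, -0.4679, -0.8755).
e_1·w_3 = (-0.2182)·1 + (-0.8729)·(-3) + 0.4364·(-4) = 0.6547; e_2·w_3 = 0.1208·1 + (-0.4679)·(-3) + (-0.8755)·(-4) = 5.0265.
u_3 = w_3 − 0.6547·e_1 − 5.0265·e_2 = (0.5359, -0.0766, 0.1148).
r_{33} = ‖u_3‖ = 0.5534.

r_{33} = 0.5534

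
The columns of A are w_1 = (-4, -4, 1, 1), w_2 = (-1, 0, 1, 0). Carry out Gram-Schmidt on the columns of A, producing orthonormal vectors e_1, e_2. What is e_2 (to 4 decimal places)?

w_1 = (-4, -4, 1, 1); ‖w_1‖ = 5.8310, so e_1 = (-0.6860, -0.6860, 0.1715, 0.1715).
e_1·w_2 = (-0.6860)·(-1) + (-0.6860)·0 + 0.1715·1 + 0.1715·0 = 0.8575.
u_2 = w_2 − 0.8575·e_1 = (-0.4118, 0.5882, 0.8529, -0.1471).
‖u_2‖ = 1.1246, so e_2 = (-0.3661, 0.5231, 0.7584, -0.1308).

e_2 = (-0.3661, 0.5231, 0.7584, -0.1308)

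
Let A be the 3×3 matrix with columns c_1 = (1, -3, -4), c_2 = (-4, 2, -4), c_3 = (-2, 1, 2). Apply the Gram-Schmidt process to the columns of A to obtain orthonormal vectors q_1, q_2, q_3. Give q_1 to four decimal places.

q_1 = (0.1961, -0.5883, -0.7845)

c_1 = (1, -3, -4); ‖c_1‖ = 5.0990, so q_1 = (0.1961, -0.5883, -0.7845).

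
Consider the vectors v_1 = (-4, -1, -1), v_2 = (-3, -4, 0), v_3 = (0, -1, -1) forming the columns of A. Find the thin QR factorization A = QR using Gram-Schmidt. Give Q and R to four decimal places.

q_1 = v_1/‖v_1‖ = (-4, -1, -1)/4.2426 = (-0.9428, -0.2357, -0.2357).
r_{12} = q_1·v_2 = 3.7712.
u_2 = v_2 − 3.7712·q_1 = (0.5556, -3.1111, 0.8889).
‖u_2‖ = 3.2830, so q_2 = (0.1692, -0.9477, 0.2708).
r_{13} = q_1·v_3 = 0.4714; r_{23} = q_2·v_3 = 0.6769.
u_3 = v_3 − 0.4714·q_1 − 0.6769·q_2 = (0.3299, -0.2474, -1.0722).
‖u_3‖ = 1.1487, so q_3 = (0.2872, -0.2154, -0.9333).

Q = [[-0.9428, 0.1692, 0.2872], [-0.2357, -0.9477, -0.2154], [-0.2357, 0.2708, -0.9333]], R = [[4.2426, 3.7712, 0.4714], [0.0000, 3.2830, 0.6769], [0.0000, 0.0000, 1.1487]]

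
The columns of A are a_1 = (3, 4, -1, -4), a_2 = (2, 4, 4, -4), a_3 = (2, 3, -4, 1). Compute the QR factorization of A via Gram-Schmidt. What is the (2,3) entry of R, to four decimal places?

r_{23} = -3.7538

e_1 = a_1/‖a_1‖ = (3, 4, -1, -4)/6.4807 = (0.4629, 0.6172, -0.1543, -0.6172).
r_{12} = e_1·a_2 = 5.2463.
u_2 = a_2 − 5.2463·e_1 = (-0.4286, 0.7619, 4.8095, -0.7619).
‖u_2‖ = 4.9473, so e_2 = (-0.0866, 0.1540, 0.9721, -0.1540).
r_{23} = e_2·a_3 = -3.7538.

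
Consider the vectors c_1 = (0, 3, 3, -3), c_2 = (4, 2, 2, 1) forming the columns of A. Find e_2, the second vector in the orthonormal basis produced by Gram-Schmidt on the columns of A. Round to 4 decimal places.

c_1 = (0, 3, 3, -3); ‖c_1‖ = 5.1962, so e_1 = (0.0000, 0.5774, 0.5774, -0.5774).
e_1·c_2 = 0.0000·4 + 0.5774·2 + 0.5774·2 + (-0.5774)·1 = 1.7321.
u_2 = c_2 − 1.7321·e_1 = (4.0000, 1.0000, 1.0000, 2.0000).
‖u_2‖ = 4.6904, so e_2 = (0.8528, 0.2132, 0.2132, 0.4264).

e_2 = (0.8528, 0.2132, 0.2132, 0.4264)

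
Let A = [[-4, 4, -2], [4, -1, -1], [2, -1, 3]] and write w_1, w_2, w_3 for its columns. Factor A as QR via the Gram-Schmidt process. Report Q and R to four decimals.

Q = [[-0.6667, 0.7288, 0.1562], [0.6667, 0.6768, -0.3123], [0.3333, 0.1041, 0.9370]], R = [[6.0000, -3.6667, 1.6667], [0.0000, 2.1344, -1.8220], [0.0000, 0.0000, 2.8111]]

w_1 = (-4, 4, 2); ‖w_1‖ = 6.0000, so e_1 = (-0.6667, 0.6667, 0.3333).
e_1·w_2 = (-0.6667)·4 + 0.6667·(-1) + 0.3333·(-1) = -3.6667.
u_2 = w_2 + 3.6667·e_1 = (1.5556, 1.4444, 0.2222).
‖u_2‖ = 2.1344, so e_2 = (0.7288, 0.6768, 0.1041).
e_1·w_3 = (-0.6667)·(-2) + 0.6667·(-1) + 0.3333·3 = 1.6667; e_2·w_3 = 0.7288·(-2) + 0.6768·(-1) + 0.1041·3 = -1.8220.
u_3 = w_3 − 1.6667·e_1 + 1.8220·e_2 = (0.4390, -0.8780, 2.6341).
‖u_3‖ = 2.8111, so e_3 = (0.1562, -0.3123, 0.9370).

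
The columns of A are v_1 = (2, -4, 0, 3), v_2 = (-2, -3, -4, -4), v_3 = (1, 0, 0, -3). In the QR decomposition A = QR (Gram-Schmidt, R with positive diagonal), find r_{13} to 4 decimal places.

r_{13} = -1.2999

e_1 = v_1/‖v_1‖ = (2, -4, 0, 3)/5.3852 = (0.3714, -0.7428, 0.0000, 0.5571).
r_{13} = e_1·v_3 = -1.2999.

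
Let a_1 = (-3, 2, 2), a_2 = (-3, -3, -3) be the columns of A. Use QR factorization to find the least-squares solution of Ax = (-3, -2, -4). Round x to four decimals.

a_1 = (-3, 2, 2); ‖a_1‖ = 4.1231, so e_1 = (-0.7276, 0.4851, 0.4851).
e_1·a_2 = (-0.7276)·(-3) + 0.4851·(-3) + 0.4851·(-3) = -0.7276.
u_2 = a_2 + 0.7276·e_1 = (-3.5294, -2.6471, -2.6471).
‖u_2‖ = 5.1450, so e_2 = (-0.6860, -0.5145, -0.5145).
Qᵀb = (-0.7276, 5.1450).
Back-substitute: x_2 = 5.1450/5.1450 = 1.0000.
x_1 = (-0.7276 + 0.7276·1.0000)/4.1231 = 0.0000.

x = (0.0000, 1.0000)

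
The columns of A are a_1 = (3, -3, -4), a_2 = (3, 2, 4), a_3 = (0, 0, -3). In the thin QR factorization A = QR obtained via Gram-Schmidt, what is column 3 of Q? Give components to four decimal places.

e_3 = (0.1399, 0.8397, -0.5248)

a_1 = (3, -3, -4); ‖a_1‖ = 5.8310, so e_1 = (0.5145, -0.5145, -0.6860).
e_1·a_2 = 0.5145·3 + (-0.5145)·2 + (-0.6860)·4 = -2.2295.
u_2 = a_2 + 2.2295·e_1 = (4.1471, 0.8529, 2.4706).
‖u_2‖ = 4.9020, so e_2 = (0.8460, 0.1740, 0.5040).
e_1·a_3 = 0.5145·0 + (-0.5145)·0 + (-0.6860)·(-3) = 2.0580; e_2·a_3 = 0.8460·0 + 0.1740·0 + 0.5040·(-3) = -1.5120.
u_3 = a_3 − 2.0580·e_1 + 1.5120·e_2 = (0.2203, 1.3219, -0.8262).
‖u_3‖ = 1.5744, so e_3 = (0.1399, 0.8397, -0.5248).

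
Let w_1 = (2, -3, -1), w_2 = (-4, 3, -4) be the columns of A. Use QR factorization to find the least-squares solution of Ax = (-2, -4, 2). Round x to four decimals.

x = (0.2222, -0.2222)

w_1 = (2, -3, -1); ‖w_1‖ = 3.7417, so e_1 = (0.5345, -0.8018, -0.2673).
e_1·w_2 = 0.5345·(-4) + (-0.8018)·3 + (-0.2673)·(-4) = -3.4744.
u_2 = w_2 + 3.4744·e_1 = (-2.1429, 0.2143, -4.9286).
‖u_2‖ = 5.3785, so e_2 = (-0.3984, 0.0398, -0.9163).
Qᵀb = (1.6036, -1.1952).
Back-substitute: x_2 = -1.1952/5.3785 = -0.2222.
x_1 = (1.6036 + 3.4744·(-0.2222))/3.7417 = 0.2222.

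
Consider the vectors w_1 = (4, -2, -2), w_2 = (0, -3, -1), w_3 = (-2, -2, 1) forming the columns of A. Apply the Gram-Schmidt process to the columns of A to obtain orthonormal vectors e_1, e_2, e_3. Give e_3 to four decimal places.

e_3 = (0.3015, -0.3015, 0.9045)

w_1 = (4, -2, -2); ‖w_1‖ = 4.8990, so e_1 = (0.8165, -0.4082, -0.4082).
e_1·w_2 = 0.8165·0 + (-0.4082)·(-3) + (-0.4082)·(-1) = 1.6330.
u_2 = w_2 − 1.6330·e_1 = (-1.3333, -2.3333, -0.3333).
‖u_2‖ = 2.7080, so e_2 = (-0.4924, -0.8616, -0.1231).
e_1·w_3 = 0.8165·(-2) + (-0.4082)·(-2) + (-0.4082)·1 = -1.2247; e_2·w_3 = (-0.4924)·(-2) + (-0.8616)·(-2) + (-0.1231)·1 = 2.5849.
u_3 = w_3 + 1.2247·e_1 − 2.5849·e_2 = (0.2727, -0.2727, 0.8182).
‖u_3‖ = 0.9045, so e_3 = (0.3015, -0.3015, 0.9045).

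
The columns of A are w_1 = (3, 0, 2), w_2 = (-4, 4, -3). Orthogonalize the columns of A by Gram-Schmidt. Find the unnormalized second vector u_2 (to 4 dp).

u_2 = (0.1538, 4.0000, -0.2308)

w_1 = (3, 0, 2); ‖w_1‖ = 3.6056, so e_1 = (0.8321, 0.0000, 0.5547).
e_1·w_2 = 0.8321·(-4) + 0.0000·4 + 0.5547·(-3) = -4.9923.
u_2 = w_2 + 4.9923·e_1 = (0.1538, 4.0000, -0.2308).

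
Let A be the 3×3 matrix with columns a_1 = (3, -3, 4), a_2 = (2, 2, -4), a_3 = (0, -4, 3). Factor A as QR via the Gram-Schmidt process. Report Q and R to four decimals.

a_1 = (3, -3, 4); ‖a_1‖ = 5.8310, so e_1 = (0.5145, -0.5145, 0.6860).
e_1·a_2 = 0.5145·2 + (-0.5145)·2 + 0.6860·(-4) = -2.7440.
u_2 = a_2 + 2.7440·e_1 = (3.4118, 0.5882, -2.1176).
‖u_2‖ = 4.0584, so e_2 = (0.8407, 0.1449, -0.5218).
e_1·a_3 = 0.5145·0 + (-0.5145)·(-4) + 0.6860·3 = 4.1160; e_2·a_3 = 0.8407·0 + 0.1449·(-4) + (-0.5218)·3 = -2.1452.
u_3 = a_3 − 4.1160·e_1 + 2.1452·e_2 = (-0.3143, -1.5714, -0.9429).
‖u_3‖ = 1.8593, so e_3 = (-0.1690, -0.8452, -0.5071).

Q = [[0.5145, 0.8407, -0.1690], [-0.5145, 0.1449, -0.8452], [0.6860, -0.5218, -0.5071]], R = [[5.8310, -2.7440, 4.1160], [0.0000, 4.0584, -2.1452], [0.0000, 0.0000, 1.8593]]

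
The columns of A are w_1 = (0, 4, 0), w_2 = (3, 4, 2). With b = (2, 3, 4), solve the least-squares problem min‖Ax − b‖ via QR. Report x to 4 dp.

x = (-0.3269, 1.0769)

w_1 = (0, 4, 0); ‖w_1‖ = 4.0000, so q_1 = (0.0000, 1.0000, 0.0000).
q_1·w_2 = 0.0000·3 + 1.0000·4 + 0.0000·2 = 4.0000.
u_2 = w_2 − 4.0000·q_1 = (3.0000, 0.0000, 2.0000).
‖u_2‖ = 3.6056, so q_2 = (0.8321, 0.0000, 0.5547).
Qᵀb = (3.0000, 3.8829).
Back-substitute: x_2 = 3.8829/3.6056 = 1.0769.
x_1 = (3.0000 − 4.0000·1.0769)/4.0000 = -0.3269.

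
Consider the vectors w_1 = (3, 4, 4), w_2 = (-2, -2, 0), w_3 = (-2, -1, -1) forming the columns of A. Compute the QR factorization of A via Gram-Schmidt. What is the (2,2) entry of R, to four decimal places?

r_{22} = 1.7943

q_1 = w_1/‖w_1‖ = (3, 4, 4)/6.4031 = (0.4685, 0.6247, 0.6247).
r_{12} = q_1·w_2 = -2.1864.
u_2 = w_2 + 2.1864·q_1 = (-0.9756, -0.6341, 1.3659).
r_{22} = ‖u_2‖ = 1.7943.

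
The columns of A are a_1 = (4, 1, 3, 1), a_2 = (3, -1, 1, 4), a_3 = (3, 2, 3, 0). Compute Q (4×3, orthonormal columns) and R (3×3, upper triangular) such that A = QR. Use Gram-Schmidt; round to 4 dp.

Q = [[0.7698, 0.0861, -0.4041], [0.1925, -0.4303, 0.7771], [0.5774, -0.2582, 0.1243], [0.1925, 0.8607, 0.4663]], R = [[5.1962, 3.4641, 4.4264], [0.0000, 3.8730, -1.3771], [0.0000, 0.0000, 0.7149]]

a_1 = (4, 1, 3, 1); ‖a_1‖ = 5.1962, so q_1 = (0.7698, 0.1925, 0.5774, 0.1925).
q_1·a_2 = 0.7698·3 + 0.1925·(-1) + 0.5774·1 + 0.1925·4 = 3.4641.
u_2 = a_2 − 3.4641·q_1 = (0.3333, -1.6667, -1.0000, 3.3333).
‖u_2‖ = 3.8730, so q_2 = (0.0861, -0.4303, -0.2582, 0.8607).
q_1·a_3 = 0.7698·3 + 0.1925·2 + 0.5774·3 + 0.1925·0 = 4.4264; q_2·a_3 = 0.0861·3 + (-0.4303)·2 + (-0.2582)·3 + 0.8607·0 = -1.3771.
u_3 = a_3 − 4.4264·q_1 + 1.3771·q_2 = (-0.2889, 0.5556, 0.0889, 0.3333).
‖u_3‖ = 0.7149, so q_3 = (-0.4041, 0.7771, 0.1243, 0.4663).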